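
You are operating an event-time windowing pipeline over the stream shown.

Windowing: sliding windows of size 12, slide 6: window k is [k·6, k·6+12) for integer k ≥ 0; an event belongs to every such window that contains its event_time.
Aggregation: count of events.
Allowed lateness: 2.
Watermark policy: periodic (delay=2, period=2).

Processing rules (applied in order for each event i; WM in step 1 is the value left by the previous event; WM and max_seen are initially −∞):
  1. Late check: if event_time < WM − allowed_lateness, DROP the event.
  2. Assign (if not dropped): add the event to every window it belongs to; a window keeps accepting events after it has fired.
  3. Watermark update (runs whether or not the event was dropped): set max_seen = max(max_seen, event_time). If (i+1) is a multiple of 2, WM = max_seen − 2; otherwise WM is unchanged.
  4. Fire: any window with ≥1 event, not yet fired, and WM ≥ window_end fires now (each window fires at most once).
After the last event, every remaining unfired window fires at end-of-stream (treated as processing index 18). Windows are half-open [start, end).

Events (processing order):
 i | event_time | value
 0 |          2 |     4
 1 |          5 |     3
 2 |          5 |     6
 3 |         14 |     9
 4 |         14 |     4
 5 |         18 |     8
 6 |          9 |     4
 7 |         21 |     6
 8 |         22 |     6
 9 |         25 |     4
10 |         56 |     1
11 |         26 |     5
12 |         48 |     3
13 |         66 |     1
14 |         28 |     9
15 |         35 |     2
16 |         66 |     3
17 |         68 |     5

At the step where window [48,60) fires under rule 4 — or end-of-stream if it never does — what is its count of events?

1

i=0 t=2 v=4: → [0,12); WM=−∞
i=1 t=5 v=3: → [0,12); WM=3
i=2 t=5 v=6: → [0,12); WM=3
i=3 t=14 v=9: → [12,24),[6,18); WM=12; [0,12) fires=3
i=4 t=14 v=4: → [12,24),[6,18); WM=12
i=5 t=18 v=8: → [18,30),[12,24); WM=16
i=6 t=9 v=4: DROP (t<16-2); WM=16
i=7 t=21 v=6: → [18,30),[12,24); WM=19; [6,18) fires=2
i=8 t=22 v=6: → [18,30),[12,24); WM=19
i=9 t=25 v=4: → [24,36),[18,30); WM=23
i=10 t=56 v=1: → [54,66),[48,60); WM=23
i=11 t=26 v=5: → [24,36),[18,30); WM=54; [12,24) fires=5 [18,30) fires=5 [24,36) fires=2
i=12 t=48 v=3: DROP (t<54-2); WM=54
i=13 t=66 v=1: → [66,78),[60,72); WM=64; [48,60) fires=1
i=14 t=28 v=9: DROP (t<64-2); WM=64
i=15 t=35 v=2: DROP (t<64-2); WM=64
i=16 t=66 v=3: → [66,78),[60,72); WM=64
i=17 t=68 v=5: → [66,78),[60,72); WM=66; [54,66) fires=1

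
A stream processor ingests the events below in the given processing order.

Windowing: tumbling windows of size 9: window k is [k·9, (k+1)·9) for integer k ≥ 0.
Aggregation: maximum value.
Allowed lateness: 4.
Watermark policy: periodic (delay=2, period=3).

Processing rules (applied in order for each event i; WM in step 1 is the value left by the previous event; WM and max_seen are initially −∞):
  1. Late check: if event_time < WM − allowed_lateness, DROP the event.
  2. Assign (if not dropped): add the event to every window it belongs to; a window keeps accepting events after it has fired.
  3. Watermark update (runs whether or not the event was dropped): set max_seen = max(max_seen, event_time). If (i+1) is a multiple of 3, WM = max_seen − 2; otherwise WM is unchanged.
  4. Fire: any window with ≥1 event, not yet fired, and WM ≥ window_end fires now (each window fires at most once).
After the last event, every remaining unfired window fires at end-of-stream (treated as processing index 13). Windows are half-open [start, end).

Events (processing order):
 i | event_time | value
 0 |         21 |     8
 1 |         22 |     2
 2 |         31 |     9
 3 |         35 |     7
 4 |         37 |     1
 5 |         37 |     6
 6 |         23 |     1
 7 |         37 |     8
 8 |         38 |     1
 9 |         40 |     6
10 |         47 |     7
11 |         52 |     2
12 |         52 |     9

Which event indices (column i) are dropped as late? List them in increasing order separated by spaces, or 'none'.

6

i=0 t=21 v=8: → [18,27); WM=−∞
i=1 t=22 v=2: → [18,27); WM=−∞
i=2 t=31 v=9: → [27,36); WM=29; [18,27) fires=8
i=3 t=35 v=7: → [27,36); WM=29
i=4 t=37 v=1: → [36,45); WM=29
i=5 t=37 v=6: → [36,45); WM=35
i=6 t=23 v=1: DROP (t<35-4); WM=35
i=7 t=37 v=8: → [36,45); WM=35
i=8 t=38 v=1: → [36,45); WM=36; [27,36) fires=9
i=9 t=40 v=6: → [36,45); WM=36
i=10 t=47 v=7: → [45,54); WM=36
i=11 t=52 v=2: → [45,54); WM=50; [36,45) fires=8
i=12 t=52 v=9: → [45,54); WM=50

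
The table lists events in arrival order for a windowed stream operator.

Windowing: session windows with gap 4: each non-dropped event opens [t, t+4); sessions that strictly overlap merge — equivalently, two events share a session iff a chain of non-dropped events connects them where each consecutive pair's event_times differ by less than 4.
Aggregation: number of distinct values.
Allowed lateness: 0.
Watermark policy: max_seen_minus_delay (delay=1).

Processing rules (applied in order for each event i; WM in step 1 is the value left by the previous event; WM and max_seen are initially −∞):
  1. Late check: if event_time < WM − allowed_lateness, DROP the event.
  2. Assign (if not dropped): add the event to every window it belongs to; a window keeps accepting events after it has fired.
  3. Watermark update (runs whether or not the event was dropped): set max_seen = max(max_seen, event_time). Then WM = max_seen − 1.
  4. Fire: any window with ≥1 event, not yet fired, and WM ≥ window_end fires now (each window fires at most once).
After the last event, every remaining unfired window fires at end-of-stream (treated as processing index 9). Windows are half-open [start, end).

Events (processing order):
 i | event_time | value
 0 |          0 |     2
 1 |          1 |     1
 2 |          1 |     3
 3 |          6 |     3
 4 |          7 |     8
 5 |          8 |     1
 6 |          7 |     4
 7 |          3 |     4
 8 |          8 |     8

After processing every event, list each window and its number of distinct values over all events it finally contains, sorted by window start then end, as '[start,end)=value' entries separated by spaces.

i=0 t=0 v=2: → [0,4); WM=-1
i=1 t=1 v=1: → [0,5); WM=0
i=2 t=1 v=3: → [0,5); WM=0
i=3 t=6 v=3: → [6,10); WM=5
i=4 t=7 v=8: → [6,11); WM=6
i=5 t=8 v=1: → [6,12); WM=7
i=6 t=7 v=4: → [6,12); WM=7
i=7 t=3 v=4: DROP (t<7-0); WM=7
i=8 t=8 v=8: → [6,12); WM=7

[0,5)=3 [6,12)=4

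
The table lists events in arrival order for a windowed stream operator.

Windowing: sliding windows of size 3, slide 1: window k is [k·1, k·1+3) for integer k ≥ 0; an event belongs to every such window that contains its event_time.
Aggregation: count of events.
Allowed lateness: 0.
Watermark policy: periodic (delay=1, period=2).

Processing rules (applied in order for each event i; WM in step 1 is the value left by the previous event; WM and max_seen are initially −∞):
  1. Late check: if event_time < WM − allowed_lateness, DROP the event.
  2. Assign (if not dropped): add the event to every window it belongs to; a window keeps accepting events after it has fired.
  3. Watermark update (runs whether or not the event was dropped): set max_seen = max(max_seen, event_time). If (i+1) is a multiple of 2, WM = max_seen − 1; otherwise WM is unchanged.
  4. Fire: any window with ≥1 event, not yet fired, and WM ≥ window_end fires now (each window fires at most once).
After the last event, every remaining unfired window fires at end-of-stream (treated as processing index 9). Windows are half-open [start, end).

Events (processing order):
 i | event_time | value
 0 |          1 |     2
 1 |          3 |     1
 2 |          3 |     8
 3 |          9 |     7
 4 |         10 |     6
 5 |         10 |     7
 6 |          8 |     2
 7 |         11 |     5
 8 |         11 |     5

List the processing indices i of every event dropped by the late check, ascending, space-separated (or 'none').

i=0 t=1 v=2: → [1,4),[0,3); WM=−∞
i=1 t=3 v=1: → [3,6),[2,5),[1,4); WM=2
i=2 t=3 v=8: → [3,6),[2,5),[1,4); WM=2
i=3 t=9 v=7: → [9,12),[8,11),[7,10); WM=8; [0,3) fires=1 [1,4) fires=3 [2,5) fires=2 [3,6) fires=2
i=4 t=10 v=6: → [10,13),[9,12),[8,11); WM=8
i=5 t=10 v=7: → [10,13),[9,12),[8,11); WM=9
i=6 t=8 v=2: DROP (t<9-0); WM=9
i=7 t=11 v=5: → [11,14),[10,13),[9,12); WM=10; [7,10) fires=1
i=8 t=11 v=5: → [11,14),[10,13),[9,12); WM=10

6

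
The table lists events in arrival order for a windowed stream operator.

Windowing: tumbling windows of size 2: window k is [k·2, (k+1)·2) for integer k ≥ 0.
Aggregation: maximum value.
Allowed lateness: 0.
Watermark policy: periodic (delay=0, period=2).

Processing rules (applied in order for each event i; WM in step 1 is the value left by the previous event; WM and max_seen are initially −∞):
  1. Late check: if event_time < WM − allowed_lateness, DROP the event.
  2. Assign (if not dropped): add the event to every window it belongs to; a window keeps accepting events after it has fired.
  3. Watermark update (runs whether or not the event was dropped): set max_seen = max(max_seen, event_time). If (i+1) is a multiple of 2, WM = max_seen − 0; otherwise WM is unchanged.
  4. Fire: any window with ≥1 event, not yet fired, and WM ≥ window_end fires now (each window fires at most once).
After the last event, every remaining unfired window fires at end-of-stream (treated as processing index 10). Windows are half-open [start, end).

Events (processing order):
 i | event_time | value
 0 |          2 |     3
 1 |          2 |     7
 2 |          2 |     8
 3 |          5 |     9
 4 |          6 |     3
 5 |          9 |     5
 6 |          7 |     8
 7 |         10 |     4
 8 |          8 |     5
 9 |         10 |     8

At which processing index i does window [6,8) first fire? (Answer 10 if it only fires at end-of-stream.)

i=0 t=2 v=3: → [2,4); WM=−∞
i=1 t=2 v=7: → [2,4); WM=2
i=2 t=2 v=8: → [2,4); WM=2
i=3 t=5 v=9: → [4,6); WM=5; [2,4) fires=8
i=4 t=6 v=3: → [6,8); WM=5
i=5 t=9 v=5: → [8,10); WM=9; [4,6) fires=9 [6,8) fires=3
i=6 t=7 v=8: DROP (t<9-0); WM=9
i=7 t=10 v=4: → [10,12); WM=10; [8,10) fires=5
i=8 t=8 v=5: DROP (t<10-0); WM=10
i=9 t=10 v=8: → [10,12); WM=10

5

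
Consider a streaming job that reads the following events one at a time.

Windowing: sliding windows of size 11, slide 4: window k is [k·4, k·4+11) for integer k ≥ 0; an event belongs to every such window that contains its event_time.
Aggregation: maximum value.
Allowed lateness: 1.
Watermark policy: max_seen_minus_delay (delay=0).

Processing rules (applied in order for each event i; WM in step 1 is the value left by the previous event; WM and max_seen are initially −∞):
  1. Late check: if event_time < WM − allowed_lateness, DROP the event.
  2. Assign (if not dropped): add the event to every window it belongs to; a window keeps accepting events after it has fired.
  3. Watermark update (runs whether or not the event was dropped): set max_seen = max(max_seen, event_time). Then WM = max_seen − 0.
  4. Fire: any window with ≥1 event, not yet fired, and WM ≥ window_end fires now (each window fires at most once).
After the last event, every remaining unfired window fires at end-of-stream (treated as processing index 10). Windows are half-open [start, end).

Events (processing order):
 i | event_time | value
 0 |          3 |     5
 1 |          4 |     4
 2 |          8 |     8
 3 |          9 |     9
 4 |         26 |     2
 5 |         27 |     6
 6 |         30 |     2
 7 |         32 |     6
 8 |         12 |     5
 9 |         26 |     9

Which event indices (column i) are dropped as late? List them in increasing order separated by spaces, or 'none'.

8 9

i=0 t=3 v=5: → [0,11); WM=3
i=1 t=4 v=4: → [4,15),[0,11); WM=4
i=2 t=8 v=8: → [8,19),[4,15),[0,11); WM=8
i=3 t=9 v=9: → [8,19),[4,15),[0,11); WM=9
i=4 t=26 v=2: → [24,35),[20,31),[16,27); WM=26; [0,11) fires=9 [4,15) fires=9 [8,19) fires=9
i=5 t=27 v=6: → [24,35),[20,31); WM=27; [16,27) fires=2
i=6 t=30 v=2: → [28,39),[24,35),[20,31); WM=30
i=7 t=32 v=6: → [32,43),[28,39),[24,35); WM=32; [20,31) fires=6
i=8 t=12 v=5: DROP (t<32-1); WM=32
i=9 t=26 v=9: DROP (t<32-1); WM=32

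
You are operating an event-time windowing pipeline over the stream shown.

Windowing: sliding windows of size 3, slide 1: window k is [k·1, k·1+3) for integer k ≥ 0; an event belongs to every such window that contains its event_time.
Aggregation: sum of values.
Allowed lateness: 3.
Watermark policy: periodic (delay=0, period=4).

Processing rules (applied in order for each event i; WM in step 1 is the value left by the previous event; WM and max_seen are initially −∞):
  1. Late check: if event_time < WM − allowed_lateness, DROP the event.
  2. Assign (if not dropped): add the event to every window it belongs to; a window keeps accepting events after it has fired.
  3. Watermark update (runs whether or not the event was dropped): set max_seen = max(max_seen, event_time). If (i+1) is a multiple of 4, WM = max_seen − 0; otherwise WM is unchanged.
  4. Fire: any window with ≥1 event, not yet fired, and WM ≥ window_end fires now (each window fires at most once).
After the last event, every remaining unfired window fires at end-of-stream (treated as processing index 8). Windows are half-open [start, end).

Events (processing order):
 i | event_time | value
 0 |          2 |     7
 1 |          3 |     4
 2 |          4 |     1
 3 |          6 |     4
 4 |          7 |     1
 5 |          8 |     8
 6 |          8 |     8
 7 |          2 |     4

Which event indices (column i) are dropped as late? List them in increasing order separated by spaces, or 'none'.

i=0 t=2 v=7: → [2,5),[1,4),[0,3); WM=−∞
i=1 t=3 v=4: → [3,6),[2,5),[1,4); WM=−∞
i=2 t=4 v=1: → [4,7),[3,6),[2,5); WM=−∞
i=3 t=6 v=4: → [6,9),[5,8),[4,7); WM=6; [0,3) fires=7 [1,4) fires=11 [2,5) fires=12 [3,6) fires=5
i=4 t=7 v=1: → [7,10),[6,9),[5,8); WM=6
i=5 t=8 v=8: → [8,11),[7,10),[6,9); WM=6
i=6 t=8 v=8: → [8,11),[7,10),[6,9); WM=6
i=7 t=2 v=4: DROP (t<6-3); WM=8; [4,7) fires=5 [5,8) fires=5

7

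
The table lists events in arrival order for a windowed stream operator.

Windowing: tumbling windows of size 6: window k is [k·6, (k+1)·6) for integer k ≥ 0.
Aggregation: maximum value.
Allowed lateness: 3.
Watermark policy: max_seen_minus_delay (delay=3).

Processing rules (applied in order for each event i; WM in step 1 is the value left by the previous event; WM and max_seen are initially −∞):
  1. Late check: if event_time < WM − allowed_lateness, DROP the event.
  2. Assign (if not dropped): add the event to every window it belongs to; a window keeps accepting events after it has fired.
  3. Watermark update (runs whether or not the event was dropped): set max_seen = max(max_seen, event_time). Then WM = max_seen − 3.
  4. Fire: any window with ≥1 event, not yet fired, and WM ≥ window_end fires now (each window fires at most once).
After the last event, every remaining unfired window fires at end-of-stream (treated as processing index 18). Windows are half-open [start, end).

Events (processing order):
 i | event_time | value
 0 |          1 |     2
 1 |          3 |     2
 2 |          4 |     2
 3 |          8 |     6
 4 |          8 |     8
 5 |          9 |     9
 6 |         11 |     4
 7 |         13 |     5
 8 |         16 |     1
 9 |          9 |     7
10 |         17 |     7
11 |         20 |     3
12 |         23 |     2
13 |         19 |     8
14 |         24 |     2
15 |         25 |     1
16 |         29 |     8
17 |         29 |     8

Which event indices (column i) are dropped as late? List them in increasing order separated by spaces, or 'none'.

i=0 t=1 v=2: → [0,6); WM=-2
i=1 t=3 v=2: → [0,6); WM=0
i=2 t=4 v=2: → [0,6); WM=1
i=3 t=8 v=6: → [6,12); WM=5
i=4 t=8 v=8: → [6,12); WM=5
i=5 t=9 v=9: → [6,12); WM=6; [0,6) fires=2
i=6 t=11 v=4: → [6,12); WM=8
i=7 t=13 v=5: → [12,18); WM=10
i=8 t=16 v=1: → [12,18); WM=13; [6,12) fires=9
i=9 t=9 v=7: DROP (t<13-3); WM=13
i=10 t=17 v=7: → [12,18); WM=14
i=11 t=20 v=3: → [18,24); WM=17
i=12 t=23 v=2: → [18,24); WM=20; [12,18) fires=7
i=13 t=19 v=8: → [18,24); WM=20
i=14 t=24 v=2: → [24,30); WM=21
i=15 t=25 v=1: → [24,30); WM=22
i=16 t=29 v=8: → [24,30); WM=26; [18,24) fires=8
i=17 t=29 v=8: → [24,30); WM=26

9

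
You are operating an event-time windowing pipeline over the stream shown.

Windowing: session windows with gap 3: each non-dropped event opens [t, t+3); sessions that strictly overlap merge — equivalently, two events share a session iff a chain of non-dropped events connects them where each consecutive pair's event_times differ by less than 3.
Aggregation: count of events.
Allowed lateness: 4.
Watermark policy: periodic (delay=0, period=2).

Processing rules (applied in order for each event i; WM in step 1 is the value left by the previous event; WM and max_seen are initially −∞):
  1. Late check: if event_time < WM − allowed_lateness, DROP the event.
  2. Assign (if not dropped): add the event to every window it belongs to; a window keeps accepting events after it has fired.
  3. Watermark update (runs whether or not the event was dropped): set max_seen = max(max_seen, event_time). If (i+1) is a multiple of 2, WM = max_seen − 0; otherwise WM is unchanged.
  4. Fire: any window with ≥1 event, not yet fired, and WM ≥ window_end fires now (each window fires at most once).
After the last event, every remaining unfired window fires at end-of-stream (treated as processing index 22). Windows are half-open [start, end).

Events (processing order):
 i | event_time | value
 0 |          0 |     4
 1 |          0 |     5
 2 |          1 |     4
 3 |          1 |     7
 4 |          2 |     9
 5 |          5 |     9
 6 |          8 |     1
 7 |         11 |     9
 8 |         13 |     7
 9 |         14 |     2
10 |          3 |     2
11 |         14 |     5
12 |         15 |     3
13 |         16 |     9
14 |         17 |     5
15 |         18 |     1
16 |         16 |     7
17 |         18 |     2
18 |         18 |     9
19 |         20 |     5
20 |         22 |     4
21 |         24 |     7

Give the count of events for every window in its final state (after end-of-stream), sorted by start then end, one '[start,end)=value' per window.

[0,5)=5 [5,8)=1 [8,11)=1 [11,27)=14

i=0 t=0 v=4: → [0,3); WM=−∞
i=1 t=0 v=5: → [0,3); WM=0
i=2 t=1 v=4: → [0,4); WM=0
i=3 t=1 v=7: → [0,4); WM=1
i=4 t=2 v=9: → [0,5); WM=1
i=5 t=5 v=9: → [5,8); WM=5
i=6 t=8 v=1: → [8,11); WM=5
i=7 t=11 v=9: → [11,14); WM=11
i=8 t=13 v=7: → [11,16); WM=11
i=9 t=14 v=2: → [11,17); WM=14
i=10 t=3 v=2: DROP (t<14-4); WM=14
i=11 t=14 v=5: → [11,17); WM=14
i=12 t=15 v=3: → [11,18); WM=14
i=13 t=16 v=9: → [11,19); WM=16
i=14 t=17 v=5: → [11,20); WM=16
i=15 t=18 v=1: → [11,21); WM=18
i=16 t=16 v=7: → [11,21); WM=18
i=17 t=18 v=2: → [11,21); WM=18
i=18 t=18 v=9: → [11,21); WM=18
i=19 t=20 v=5: → [11,23); WM=20
i=20 t=22 v=4: → [11,25); WM=20
i=21 t=24 v=7: → [11,27); WM=24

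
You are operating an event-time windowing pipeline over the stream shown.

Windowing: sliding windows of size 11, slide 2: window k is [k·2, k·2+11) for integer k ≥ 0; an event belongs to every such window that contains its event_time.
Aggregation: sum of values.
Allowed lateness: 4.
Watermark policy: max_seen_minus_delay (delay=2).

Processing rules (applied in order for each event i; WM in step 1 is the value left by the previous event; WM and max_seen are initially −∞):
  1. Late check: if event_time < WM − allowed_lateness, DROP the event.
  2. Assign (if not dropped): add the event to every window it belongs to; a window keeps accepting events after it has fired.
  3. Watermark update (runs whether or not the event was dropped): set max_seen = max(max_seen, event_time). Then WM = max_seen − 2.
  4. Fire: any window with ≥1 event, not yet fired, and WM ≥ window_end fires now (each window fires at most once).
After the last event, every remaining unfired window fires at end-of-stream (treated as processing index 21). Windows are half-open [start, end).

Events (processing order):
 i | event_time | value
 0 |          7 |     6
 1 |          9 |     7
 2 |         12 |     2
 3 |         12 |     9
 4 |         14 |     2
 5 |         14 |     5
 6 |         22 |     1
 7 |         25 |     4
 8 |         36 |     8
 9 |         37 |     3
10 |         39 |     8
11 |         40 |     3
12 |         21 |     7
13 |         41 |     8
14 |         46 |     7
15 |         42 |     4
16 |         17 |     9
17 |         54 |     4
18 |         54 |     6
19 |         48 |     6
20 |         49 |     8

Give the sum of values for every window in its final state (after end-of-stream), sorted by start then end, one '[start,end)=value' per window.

i=0 t=7 v=6: → [6,17),[4,15),[2,13),[0,11); WM=5
i=1 t=9 v=7: → [8,19),[6,17),[4,15),[2,13),[0,11); WM=7
i=2 t=12 v=2: → [12,23),[10,21),[8,19),[6,17),[4,15),[2,13); WM=10
i=3 t=12 v=9: → [12,23),[10,21),[8,19),[6,17),[4,15),[2,13); WM=10
i=4 t=14 v=2: → [14,25),[12,23),[10,21),[8,19),[6,17),[4,15); WM=12; [0,11) fires=13
i=5 t=14 v=5: → [14,25),[12,23),[10,21),[8,19),[6,17),[4,15); WM=12
i=6 t=22 v=1: → [22,33),[20,31),[18,29),[16,27),[14,25),[12,23); WM=20; [2,13) fires=24 [4,15) fires=31 [6,17) fires=31 [8,19) fires=25
i=7 t=25 v=4: → [24,35),[22,33),[20,31),[18,29),[16,27); WM=23; [10,21) fires=18 [12,23) fires=19
i=8 t=36 v=8: → [36,47),[34,45),[32,43),[30,41),[28,39),[26,37); WM=34; [14,25) fires=8 [16,27) fires=5 [18,29) fires=5 [20,31) fires=5 [22,33) fires=5
i=9 t=37 v=3: → [36,47),[34,45),[32,43),[30,41),[28,39); WM=35; [24,35) fires=4
i=10 t=39 v=8: → [38,49),[36,47),[34,45),[32,43),[30,41); WM=37; [26,37) fires=8
i=11 t=40 v=3: → [40,51),[38,49),[36,47),[34,45),[32,43),[30,41); WM=38
i=12 t=21 v=7: DROP (t<38-4); WM=38
i=13 t=41 v=8: → [40,51),[38,49),[36,47),[34,45),[32,43); WM=39; [28,39) fires=11
i=14 t=46 v=7: → [46,57),[44,55),[42,53),[40,51),[38,49),[36,47); WM=44; [30,41) fires=22 [32,43) fires=30
i=15 t=42 v=4: → [42,53),[40,51),[38,49),[36,47),[34,45),[32,43); WM=44
i=16 t=17 v=9: DROP (t<44-4); WM=44
i=17 t=54 v=4: → [54,65),[52,63),[50,61),[48,59),[46,57),[44,55); WM=52; [34,45) fires=34 [36,47) fires=41 [38,49) fires=30 [40,51) fires=22
i=18 t=54 v=6: → [54,65),[52,63),[50,61),[48,59),[46,57),[44,55); WM=52
i=19 t=48 v=6: → [48,59),[46,57),[44,55),[42,53),[40,51),[38,49); WM=52
i=20 t=49 v=8: → [48,59),[46,57),[44,55),[42,53),[40,51); WM=52

[0,11)=13 [2,13)=24 [4,15)=31 [6,17)=31 [8,19)=25 [10,21)=18 [12,23)=19 [14,25)=8 [16,27)=5 [18,29)=5 [20,31)=5 [22,33)=5 [24,35)=4 [26,37)=8 [28,39)=11 [30,41)=22 [32,43)=34 [34,45)=34 [36,47)=41 [38,49)=36 [40,51)=36 [42,53)=25 [44,55)=31 [46,57)=31 [48,59)=24 [50,61)=10 [52,63)=10 [54,65)=10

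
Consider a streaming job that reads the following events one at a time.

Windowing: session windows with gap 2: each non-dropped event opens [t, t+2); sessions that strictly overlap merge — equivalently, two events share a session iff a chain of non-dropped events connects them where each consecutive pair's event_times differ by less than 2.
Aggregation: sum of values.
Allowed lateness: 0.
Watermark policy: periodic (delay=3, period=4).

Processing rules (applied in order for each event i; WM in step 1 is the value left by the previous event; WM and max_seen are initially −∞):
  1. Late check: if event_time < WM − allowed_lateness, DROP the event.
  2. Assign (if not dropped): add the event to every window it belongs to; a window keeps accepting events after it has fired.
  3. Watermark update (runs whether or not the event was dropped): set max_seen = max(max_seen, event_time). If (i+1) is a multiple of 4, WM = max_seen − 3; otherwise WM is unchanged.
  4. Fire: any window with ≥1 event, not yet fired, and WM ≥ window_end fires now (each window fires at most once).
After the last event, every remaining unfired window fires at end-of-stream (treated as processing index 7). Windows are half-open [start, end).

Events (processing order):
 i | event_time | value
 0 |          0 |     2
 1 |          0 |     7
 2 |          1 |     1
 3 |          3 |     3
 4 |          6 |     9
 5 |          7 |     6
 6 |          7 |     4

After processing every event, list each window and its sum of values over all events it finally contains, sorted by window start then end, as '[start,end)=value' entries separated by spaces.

[0,3)=10 [3,5)=3 [6,9)=19

i=0 t=0 v=2: → [0,2); WM=−∞
i=1 t=0 v=7: → [0,2); WM=−∞
i=2 t=1 v=1: → [0,3); WM=−∞
i=3 t=3 v=3: → [3,5); WM=0
i=4 t=6 v=9: → [6,8); WM=0
i=5 t=7 v=6: → [6,9); WM=0
i=6 t=7 v=4: → [6,9); WM=0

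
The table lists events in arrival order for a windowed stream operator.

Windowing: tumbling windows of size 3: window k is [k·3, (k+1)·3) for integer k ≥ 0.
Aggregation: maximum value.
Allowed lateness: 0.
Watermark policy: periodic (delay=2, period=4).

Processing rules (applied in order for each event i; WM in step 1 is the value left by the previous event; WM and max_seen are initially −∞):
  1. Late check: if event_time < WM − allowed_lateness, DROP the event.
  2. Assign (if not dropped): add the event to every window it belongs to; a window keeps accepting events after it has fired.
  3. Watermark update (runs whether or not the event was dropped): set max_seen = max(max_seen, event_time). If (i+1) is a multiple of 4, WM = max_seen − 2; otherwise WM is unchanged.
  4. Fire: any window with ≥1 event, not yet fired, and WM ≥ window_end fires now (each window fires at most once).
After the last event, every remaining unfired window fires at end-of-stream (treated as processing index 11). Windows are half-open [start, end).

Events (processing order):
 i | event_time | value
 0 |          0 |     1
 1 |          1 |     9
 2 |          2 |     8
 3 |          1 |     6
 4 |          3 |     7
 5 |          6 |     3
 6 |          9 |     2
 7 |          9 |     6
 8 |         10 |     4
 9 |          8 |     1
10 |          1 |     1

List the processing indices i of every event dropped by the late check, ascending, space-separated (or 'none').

i=0 t=0 v=1: → [0,3); WM=−∞
i=1 t=1 v=9: → [0,3); WM=−∞
i=2 t=2 v=8: → [0,3); WM=−∞
i=3 t=1 v=6: → [0,3); WM=0
i=4 t=3 v=7: → [3,6); WM=0
i=5 t=6 v=3: → [6,9); WM=0
i=6 t=9 v=2: → [9,12); WM=0
i=7 t=9 v=6: → [9,12); WM=7; [0,3) fires=9 [3,6) fires=7
i=8 t=10 v=4: → [9,12); WM=7
i=9 t=8 v=1: → [6,9); WM=7
i=10 t=1 v=1: DROP (t<7-0); WM=7

10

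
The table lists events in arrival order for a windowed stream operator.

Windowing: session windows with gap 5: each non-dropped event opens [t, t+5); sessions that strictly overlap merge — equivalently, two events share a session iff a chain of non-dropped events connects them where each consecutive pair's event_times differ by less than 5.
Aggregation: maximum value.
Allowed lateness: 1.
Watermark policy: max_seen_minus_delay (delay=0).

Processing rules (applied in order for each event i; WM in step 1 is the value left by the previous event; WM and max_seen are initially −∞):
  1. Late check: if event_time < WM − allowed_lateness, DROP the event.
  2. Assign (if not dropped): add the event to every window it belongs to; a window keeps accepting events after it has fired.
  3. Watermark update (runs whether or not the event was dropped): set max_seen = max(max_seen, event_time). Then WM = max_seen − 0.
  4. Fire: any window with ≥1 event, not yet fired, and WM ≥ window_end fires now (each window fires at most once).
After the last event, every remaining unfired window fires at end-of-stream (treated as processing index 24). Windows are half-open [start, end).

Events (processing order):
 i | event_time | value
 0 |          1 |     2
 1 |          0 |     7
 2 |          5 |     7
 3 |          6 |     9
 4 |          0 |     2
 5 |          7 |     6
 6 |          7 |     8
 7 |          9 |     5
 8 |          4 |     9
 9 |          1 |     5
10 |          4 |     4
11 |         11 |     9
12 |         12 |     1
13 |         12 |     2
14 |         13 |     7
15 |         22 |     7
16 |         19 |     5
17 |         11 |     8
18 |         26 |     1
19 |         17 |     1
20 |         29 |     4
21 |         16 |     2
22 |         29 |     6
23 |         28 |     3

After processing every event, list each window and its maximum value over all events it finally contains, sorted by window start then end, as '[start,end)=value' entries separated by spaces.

i=0 t=1 v=2: → [1,6); WM=1
i=1 t=0 v=7: → [0,6); WM=1
i=2 t=5 v=7: → [0,10); WM=5
i=3 t=6 v=9: → [0,11); WM=6
i=4 t=0 v=2: DROP (t<6-1); WM=6
i=5 t=7 v=6: → [0,12); WM=7
i=6 t=7 v=8: → [0,12); WM=7
i=7 t=9 v=5: → [0,14); WM=9
i=8 t=4 v=9: DROP (t<9-1); WM=9
i=9 t=1 v=5: DROP (t<9-1); WM=9
i=10 t=4 v=4: DROP (t<9-1); WM=9
i=11 t=11 v=9: → [0,16); WM=11
i=12 t=12 v=1: → [0,17); WM=12
i=13 t=12 v=2: → [0,17); WM=12
i=14 t=13 v=7: → [0,18); WM=13
i=15 t=22 v=7: → [22,27); WM=22
i=16 t=19 v=5: DROP (t<22-1); WM=22
i=17 t=11 v=8: DROP (t<22-1); WM=22
i=18 t=26 v=1: → [22,31); WM=26
i=19 t=17 v=1: DROP (t<26-1); WM=26
i=20 t=29 v=4: → [22,34); WM=29
i=21 t=16 v=2: DROP (t<29-1); WM=29
i=22 t=29 v=6: → [22,34); WM=29
i=23 t=28 v=3: → [22,34); WM=29

[0,18)=9 [22,34)=7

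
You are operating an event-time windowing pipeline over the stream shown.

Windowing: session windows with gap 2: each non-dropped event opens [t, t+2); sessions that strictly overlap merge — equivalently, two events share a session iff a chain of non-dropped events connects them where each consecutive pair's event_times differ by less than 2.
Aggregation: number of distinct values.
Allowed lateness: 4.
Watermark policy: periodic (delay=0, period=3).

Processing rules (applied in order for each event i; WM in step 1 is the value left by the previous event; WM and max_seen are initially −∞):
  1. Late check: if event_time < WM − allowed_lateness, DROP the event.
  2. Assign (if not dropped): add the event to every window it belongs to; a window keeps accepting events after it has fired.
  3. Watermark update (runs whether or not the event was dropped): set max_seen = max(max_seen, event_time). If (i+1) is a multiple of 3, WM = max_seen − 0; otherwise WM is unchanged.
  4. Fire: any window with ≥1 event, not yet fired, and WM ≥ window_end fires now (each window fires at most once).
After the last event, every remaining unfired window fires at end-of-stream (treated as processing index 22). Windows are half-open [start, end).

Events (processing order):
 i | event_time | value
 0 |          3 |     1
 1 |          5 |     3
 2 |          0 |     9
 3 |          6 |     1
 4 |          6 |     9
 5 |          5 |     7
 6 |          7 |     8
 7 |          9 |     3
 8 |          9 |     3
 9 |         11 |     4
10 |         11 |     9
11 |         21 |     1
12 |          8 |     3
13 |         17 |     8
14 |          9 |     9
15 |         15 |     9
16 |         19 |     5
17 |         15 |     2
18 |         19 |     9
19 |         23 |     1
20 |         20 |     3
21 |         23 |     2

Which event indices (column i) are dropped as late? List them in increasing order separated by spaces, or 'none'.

i=0 t=3 v=1: → [3,5); WM=−∞
i=1 t=5 v=3: → [5,7); WM=−∞
i=2 t=0 v=9: → [0,2); WM=5
i=3 t=6 v=1: → [5,8); WM=5
i=4 t=6 v=9: → [5,8); WM=5
i=5 t=5 v=7: → [5,8); WM=6
i=6 t=7 v=8: → [5,9); WM=6
i=7 t=9 v=3: → [9,11); WM=6
i=8 t=9 v=3: → [9,11); WM=9
i=9 t=11 v=4: → [11,13); WM=9
i=10 t=11 v=9: → [11,13); WM=9
i=11 t=21 v=1: → [21,23); WM=21
i=12 t=8 v=3: DROP (t<21-4); WM=21
i=13 t=17 v=8: → [17,19); WM=21
i=14 t=9 v=9: DROP (t<21-4); WM=21
i=15 t=15 v=9: DROP (t<21-4); WM=21
i=16 t=19 v=5: → [19,21); WM=21
i=17 t=15 v=2: DROP (t<21-4); WM=21
i=18 t=19 v=9: → [19,21); WM=21
i=19 t=23 v=1: → [23,25); WM=21
i=20 t=20 v=3: → [19,23); WM=23
i=21 t=23 v=2: → [23,25); WM=23

12 14 15 17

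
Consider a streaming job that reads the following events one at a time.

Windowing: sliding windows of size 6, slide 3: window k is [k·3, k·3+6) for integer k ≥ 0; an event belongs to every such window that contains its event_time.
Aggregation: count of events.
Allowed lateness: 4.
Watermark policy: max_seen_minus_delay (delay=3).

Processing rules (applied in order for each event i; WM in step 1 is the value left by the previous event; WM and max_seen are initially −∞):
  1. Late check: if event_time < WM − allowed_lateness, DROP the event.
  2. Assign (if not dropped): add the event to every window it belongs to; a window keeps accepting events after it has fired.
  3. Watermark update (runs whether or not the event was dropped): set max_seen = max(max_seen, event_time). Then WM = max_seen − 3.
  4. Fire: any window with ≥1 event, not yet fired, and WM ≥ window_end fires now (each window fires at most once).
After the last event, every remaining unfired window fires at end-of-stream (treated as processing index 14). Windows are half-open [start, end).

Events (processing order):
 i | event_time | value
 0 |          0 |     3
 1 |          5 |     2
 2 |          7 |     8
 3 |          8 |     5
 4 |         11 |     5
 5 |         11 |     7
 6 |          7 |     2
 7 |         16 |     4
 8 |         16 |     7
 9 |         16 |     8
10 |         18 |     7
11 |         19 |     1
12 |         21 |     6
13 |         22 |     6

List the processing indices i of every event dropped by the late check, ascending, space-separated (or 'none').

i=0 t=0 v=3: → [0,6); WM=-3
i=1 t=5 v=2: → [3,9),[0,6); WM=2
i=2 t=7 v=8: → [6,12),[3,9); WM=4
i=3 t=8 v=5: → [6,12),[3,9); WM=5
i=4 t=11 v=5: → [9,15),[6,12); WM=8; [0,6) fires=2
i=5 t=11 v=7: → [9,15),[6,12); WM=8
i=6 t=7 v=2: → [6,12),[3,9); WM=8
i=7 t=16 v=4: → [15,21),[12,18); WM=13; [3,9) fires=4 [6,12) fires=5
i=8 t=16 v=7: → [15,21),[12,18); WM=13
i=9 t=16 v=8: → [15,21),[12,18); WM=13
i=10 t=18 v=7: → [18,24),[15,21); WM=15; [9,15) fires=2
i=11 t=19 v=1: → [18,24),[15,21); WM=16
i=12 t=21 v=6: → [21,27),[18,24); WM=18; [12,18) fires=3
i=13 t=22 v=6: → [21,27),[18,24); WM=19

none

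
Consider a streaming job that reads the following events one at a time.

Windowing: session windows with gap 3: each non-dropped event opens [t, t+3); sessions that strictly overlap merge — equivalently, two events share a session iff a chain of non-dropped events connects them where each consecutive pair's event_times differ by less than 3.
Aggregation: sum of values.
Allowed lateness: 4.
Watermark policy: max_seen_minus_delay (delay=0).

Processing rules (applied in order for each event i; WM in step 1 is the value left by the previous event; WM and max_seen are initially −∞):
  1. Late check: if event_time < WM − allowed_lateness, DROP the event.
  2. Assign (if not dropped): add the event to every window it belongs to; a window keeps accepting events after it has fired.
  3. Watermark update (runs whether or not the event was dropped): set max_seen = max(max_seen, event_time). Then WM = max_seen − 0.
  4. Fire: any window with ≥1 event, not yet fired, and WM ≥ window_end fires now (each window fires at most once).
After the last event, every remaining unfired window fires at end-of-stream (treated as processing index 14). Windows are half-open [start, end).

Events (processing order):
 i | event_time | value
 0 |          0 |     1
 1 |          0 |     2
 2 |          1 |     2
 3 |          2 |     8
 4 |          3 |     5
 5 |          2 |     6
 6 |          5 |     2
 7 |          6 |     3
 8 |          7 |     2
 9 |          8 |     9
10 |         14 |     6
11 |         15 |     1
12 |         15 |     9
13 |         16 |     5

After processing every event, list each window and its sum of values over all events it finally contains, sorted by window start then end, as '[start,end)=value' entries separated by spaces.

[0,11)=40 [14,19)=21

i=0 t=0 v=1: → [0,3); WM=0
i=1 t=0 v=2: → [0,3); WM=0
i=2 t=1 v=2: → [0,4); WM=1
i=3 t=2 v=8: → [0,5); WM=2
i=4 t=3 v=5: → [0,6); WM=3
i=5 t=2 v=6: → [0,6); WM=3
i=6 t=5 v=2: → [0,8); WM=5
i=7 t=6 v=3: → [0,9); WM=6
i=8 t=7 v=2: → [0,10); WM=7
i=9 t=8 v=9: → [0,11); WM=8
i=10 t=14 v=6: → [14,17); WM=14
i=11 t=15 v=1: → [14,18); WM=15
i=12 t=15 v=9: → [14,18); WM=15
i=13 t=16 v=5: → [14,19); WM=16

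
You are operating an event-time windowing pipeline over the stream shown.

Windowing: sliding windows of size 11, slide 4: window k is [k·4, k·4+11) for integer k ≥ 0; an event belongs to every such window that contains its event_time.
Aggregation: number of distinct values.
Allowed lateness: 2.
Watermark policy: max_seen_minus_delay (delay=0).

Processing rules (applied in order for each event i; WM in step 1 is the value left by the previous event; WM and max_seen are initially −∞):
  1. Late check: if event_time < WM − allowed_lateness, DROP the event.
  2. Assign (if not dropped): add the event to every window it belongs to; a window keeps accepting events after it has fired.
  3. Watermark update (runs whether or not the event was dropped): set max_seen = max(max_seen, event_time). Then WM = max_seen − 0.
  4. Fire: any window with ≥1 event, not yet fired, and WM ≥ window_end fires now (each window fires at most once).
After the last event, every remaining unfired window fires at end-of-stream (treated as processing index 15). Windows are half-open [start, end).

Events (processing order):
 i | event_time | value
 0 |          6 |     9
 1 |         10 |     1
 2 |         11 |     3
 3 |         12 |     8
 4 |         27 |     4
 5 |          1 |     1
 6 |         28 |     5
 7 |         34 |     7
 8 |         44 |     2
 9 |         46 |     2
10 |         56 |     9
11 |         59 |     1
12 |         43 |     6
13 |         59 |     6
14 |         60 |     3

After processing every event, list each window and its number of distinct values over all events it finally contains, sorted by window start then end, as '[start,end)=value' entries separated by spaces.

[0,11)=2 [4,15)=4 [8,19)=3 [12,23)=1 [20,31)=2 [24,35)=3 [28,39)=2 [32,43)=1 [36,47)=1 [40,51)=1 [44,55)=1 [48,59)=1 [52,63)=4 [56,67)=4 [60,71)=1

i=0 t=6 v=9: → [4,15),[0,11); WM=6
i=1 t=10 v=1: → [8,19),[4,15),[0,11); WM=10
i=2 t=11 v=3: → [8,19),[4,15); WM=11; [0,11) fires=2
i=3 t=12 v=8: → [12,23),[8,19),[4,15); WM=12
i=4 t=27 v=4: → [24,35),[20,31); WM=27; [4,15) fires=4 [8,19) fires=3 [12,23) fires=1
i=5 t=1 v=1: DROP (t<27-2); WM=27
i=6 t=28 v=5: → [28,39),[24,35),[20,31); WM=28
i=7 t=34 v=7: → [32,43),[28,39),[24,35); WM=34; [20,31) fires=2
i=8 t=44 v=2: → [44,55),[40,51),[36,47); WM=44; [24,35) fires=3 [28,39) fires=2 [32,43) fires=1
i=9 t=46 v=2: → [44,55),[40,51),[36,47); WM=46
i=10 t=56 v=9: → [56,67),[52,63),[48,59); WM=56; [36,47) fires=1 [40,51) fires=1 [44,55) fires=1
i=11 t=59 v=1: → [56,67),[52,63); WM=59; [48,59) fires=1
i=12 t=43 v=6: DROP (t<59-2); WM=59
i=13 t=59 v=6: → [56,67),[52,63); WM=59
i=14 t=60 v=3: → [60,71),[56,67),[52,63); WM=60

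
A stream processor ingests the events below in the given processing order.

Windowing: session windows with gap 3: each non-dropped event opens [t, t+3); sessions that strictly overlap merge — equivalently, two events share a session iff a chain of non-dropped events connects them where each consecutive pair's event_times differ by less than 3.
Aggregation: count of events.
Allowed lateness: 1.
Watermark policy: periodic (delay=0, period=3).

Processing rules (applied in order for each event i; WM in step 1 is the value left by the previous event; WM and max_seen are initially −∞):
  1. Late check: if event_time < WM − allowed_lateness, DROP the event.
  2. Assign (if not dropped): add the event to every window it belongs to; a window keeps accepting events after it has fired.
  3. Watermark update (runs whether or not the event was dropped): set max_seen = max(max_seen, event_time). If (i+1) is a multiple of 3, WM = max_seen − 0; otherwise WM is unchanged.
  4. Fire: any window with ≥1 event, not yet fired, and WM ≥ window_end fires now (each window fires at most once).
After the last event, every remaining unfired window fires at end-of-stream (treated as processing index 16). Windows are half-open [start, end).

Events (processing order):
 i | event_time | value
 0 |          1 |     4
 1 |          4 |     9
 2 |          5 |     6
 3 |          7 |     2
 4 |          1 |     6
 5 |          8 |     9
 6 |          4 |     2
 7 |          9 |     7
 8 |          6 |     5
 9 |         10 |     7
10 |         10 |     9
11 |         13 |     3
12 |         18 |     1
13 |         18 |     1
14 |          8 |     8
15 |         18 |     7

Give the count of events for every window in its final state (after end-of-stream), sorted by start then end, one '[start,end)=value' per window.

i=0 t=1 v=4: → [1,4); WM=−∞
i=1 t=4 v=9: → [4,7); WM=−∞
i=2 t=5 v=6: → [4,8); WM=5
i=3 t=7 v=2: → [4,10); WM=5
i=4 t=1 v=6: DROP (t<5-1); WM=5
i=5 t=8 v=9: → [4,11); WM=8
i=6 t=4 v=2: DROP (t<8-1); WM=8
i=7 t=9 v=7: → [4,12); WM=8
i=8 t=6 v=5: DROP (t<8-1); WM=9
i=9 t=10 v=7: → [4,13); WM=9
i=10 t=10 v=9: → [4,13); WM=9
i=11 t=13 v=3: → [13,16); WM=13
i=12 t=18 v=1: → [18,21); WM=13
i=13 t=18 v=1: → [18,21); WM=13
i=14 t=8 v=8: DROP (t<13-1); WM=18
i=15 t=18 v=7: → [18,21); WM=18

[1,4)=1 [4,13)=7 [13,16)=1 [18,21)=3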